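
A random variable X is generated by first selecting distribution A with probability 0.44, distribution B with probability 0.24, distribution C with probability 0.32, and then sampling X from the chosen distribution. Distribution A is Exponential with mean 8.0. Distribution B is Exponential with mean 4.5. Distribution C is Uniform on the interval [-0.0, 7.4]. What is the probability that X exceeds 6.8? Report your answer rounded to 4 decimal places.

0.2670

Conditional on each component, P(X > 6.8): A: 0.427415; B: 0.220665; C: 0.0810811.
By total probability, P(X > 6.8) = 0.44·0.427415 + 0.24·0.220665 + 0.32·0.0810811 = 0.266968.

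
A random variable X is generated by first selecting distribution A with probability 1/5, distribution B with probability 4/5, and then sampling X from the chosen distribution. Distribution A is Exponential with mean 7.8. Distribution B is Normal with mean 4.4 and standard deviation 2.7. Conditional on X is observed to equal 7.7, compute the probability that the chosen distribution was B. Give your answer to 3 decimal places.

0.854

Likelihoods f(7.7 | ·): A: 0.0477726; B: 0.0700109.
Posterior ∝ prior × likelihood. Numerator for B: 0.8·0.0700109 = 0.0560087.
Normalizing constant: 0.2·0.0477726 + 0.8·0.0700109 = 0.0655633.
P(B | observation) = 0.0560087 / 0.0655633 = 0.85427.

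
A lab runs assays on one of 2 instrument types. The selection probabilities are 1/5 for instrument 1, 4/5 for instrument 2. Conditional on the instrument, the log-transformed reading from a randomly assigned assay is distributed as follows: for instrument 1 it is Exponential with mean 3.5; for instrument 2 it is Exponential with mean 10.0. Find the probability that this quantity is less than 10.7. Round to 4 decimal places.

0.7162

Conditional on each instrument, P(X < 10.7): 1: 0.952978; 2: 0.656991.
By total probability, P(X < 10.7) = 0.2·0.952978 + 0.8·0.656991 = 0.716189.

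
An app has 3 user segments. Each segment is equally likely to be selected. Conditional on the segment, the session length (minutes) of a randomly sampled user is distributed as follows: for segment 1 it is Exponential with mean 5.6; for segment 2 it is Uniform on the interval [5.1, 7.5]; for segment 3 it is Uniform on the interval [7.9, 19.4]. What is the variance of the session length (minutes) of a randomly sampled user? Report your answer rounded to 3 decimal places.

Per component, 1: μ=5.6, E[X²]=62.72; 2: μ=6.3, E[X²]=40.17; 3: μ=13.65, E[X²]=197.343.
E[X] = 0.333333·5.6 + 0.333333·6.3 + 0.333333·13.65 = 8.51667.
E[X²] = 0.333333·62.72 + 0.333333·40.17 + 0.333333·197.343 = 100.078.
Var(X) = E[X²] − (E[X])² = 100.078 − 72.5336 = 27.5442.

27.544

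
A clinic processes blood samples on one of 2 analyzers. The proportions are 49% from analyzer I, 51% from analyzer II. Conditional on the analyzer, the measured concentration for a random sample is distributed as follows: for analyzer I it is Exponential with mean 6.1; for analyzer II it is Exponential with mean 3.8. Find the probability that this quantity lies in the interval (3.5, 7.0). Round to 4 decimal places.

0.2427

Conditional on each analyzer, P(3.5 < X < 7.0): I: 0.245981; II: 0.239616.
By total probability, P(3.5 < X < 7.0) = 0.49·0.245981 + 0.51·0.239616 = 0.242735.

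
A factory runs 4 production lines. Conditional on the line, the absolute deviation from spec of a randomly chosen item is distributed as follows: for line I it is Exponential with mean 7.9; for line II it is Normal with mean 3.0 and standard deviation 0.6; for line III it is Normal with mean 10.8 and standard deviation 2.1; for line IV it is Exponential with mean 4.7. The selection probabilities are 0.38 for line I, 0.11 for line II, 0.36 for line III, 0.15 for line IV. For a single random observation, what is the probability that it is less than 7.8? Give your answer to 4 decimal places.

Conditional on each line, P(X < 7.8): I: 0.627434; II: 1; III: 0.0765637; IV: 0.80978.
By total probability, P(X < 7.8) = 0.38·0.627434 + 0.11·1 + 0.36·0.0765637 + 0.15·0.80978 = 0.497455.

0.4975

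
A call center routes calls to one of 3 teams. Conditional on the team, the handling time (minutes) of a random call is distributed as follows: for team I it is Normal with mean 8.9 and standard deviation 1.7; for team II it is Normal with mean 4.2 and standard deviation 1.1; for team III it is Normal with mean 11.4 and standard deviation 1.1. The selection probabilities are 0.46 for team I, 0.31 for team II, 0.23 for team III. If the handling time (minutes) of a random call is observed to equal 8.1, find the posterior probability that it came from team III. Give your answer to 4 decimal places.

0.0095

Likelihoods f(8.1 | ·): I: 0.210074; II: 0.000675963; III: 0.00402895.
Posterior ∝ prior × likelihood. Numerator for III: 0.23·0.00402895 = 0.000926659.
Normalizing constant: 0.46·0.210074 + 0.31·0.000675963 + 0.23·0.00402895 = 0.0977704.
P(III | observation) = 0.000926659 / 0.0977704 = 0.00947791.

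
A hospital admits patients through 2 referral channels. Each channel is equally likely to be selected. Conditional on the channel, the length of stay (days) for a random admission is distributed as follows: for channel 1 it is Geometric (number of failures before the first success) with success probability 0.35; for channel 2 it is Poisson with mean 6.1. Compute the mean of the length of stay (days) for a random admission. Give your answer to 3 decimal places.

3.979

Component means — 1: 1.85714; 2: 6.1.
E[X] = 0.5·1.85714 + 0.5·6.1 = 3.97857.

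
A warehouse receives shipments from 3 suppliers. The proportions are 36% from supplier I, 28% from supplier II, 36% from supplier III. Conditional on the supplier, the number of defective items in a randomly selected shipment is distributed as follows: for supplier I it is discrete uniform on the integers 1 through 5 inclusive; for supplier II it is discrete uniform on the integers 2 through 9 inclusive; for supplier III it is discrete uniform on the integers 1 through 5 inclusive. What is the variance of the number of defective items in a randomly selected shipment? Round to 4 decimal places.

Per component, I: μ=3, E[X²]=11; II: μ=5.5, E[X²]=35.5; III: μ=3, E[X²]=11.
E[X] = 0.36·3 + 0.28·5.5 + 0.36·3 = 3.7.
E[X²] = 0.36·11 + 0.28·35.5 + 0.36·11 = 17.86.
Var(X) = E[X²] − (E[X])² = 17.86 − 13.69 = 4.17.

4.1700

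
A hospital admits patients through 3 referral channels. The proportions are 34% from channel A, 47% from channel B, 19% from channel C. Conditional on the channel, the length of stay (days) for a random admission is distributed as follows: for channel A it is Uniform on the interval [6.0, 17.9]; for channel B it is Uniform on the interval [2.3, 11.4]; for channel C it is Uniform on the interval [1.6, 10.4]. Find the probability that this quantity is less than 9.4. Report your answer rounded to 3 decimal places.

0.632

Conditional on each channel, P(X < 9.4): A: 0.285714; B: 0.78022; C: 0.886364.
By total probability, P(X < 9.4) = 0.34·0.285714 + 0.47·0.78022 + 0.19·0.886364 = 0.632255.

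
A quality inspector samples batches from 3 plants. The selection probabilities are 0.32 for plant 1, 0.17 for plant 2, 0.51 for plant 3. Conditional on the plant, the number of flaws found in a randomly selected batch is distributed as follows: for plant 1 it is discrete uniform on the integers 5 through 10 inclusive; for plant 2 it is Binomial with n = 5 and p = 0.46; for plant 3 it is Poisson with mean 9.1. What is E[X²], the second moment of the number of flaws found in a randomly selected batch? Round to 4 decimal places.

66.9179

For each component E[X²] = Var + (mean)², giving 1: 59.1667; 2: 6.532; 3: 91.91.
Overall E[X²] = 0.32·59.1667 + 0.17·6.532 + 0.51·91.91 = 66.9179.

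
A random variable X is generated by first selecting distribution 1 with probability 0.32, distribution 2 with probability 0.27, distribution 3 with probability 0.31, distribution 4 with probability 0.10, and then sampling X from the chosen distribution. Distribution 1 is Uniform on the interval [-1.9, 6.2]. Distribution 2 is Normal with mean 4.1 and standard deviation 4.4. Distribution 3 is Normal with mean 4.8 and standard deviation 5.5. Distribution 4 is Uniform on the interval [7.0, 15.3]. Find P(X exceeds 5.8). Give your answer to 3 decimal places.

0.343

Conditional on each component, P(X > 5.8): 1: 0.0493827; 2: 0.349614; 3: 0.427863; 4: 1.
By total probability, P(X > 5.8) = 0.32·0.0493827 + 0.27·0.349614 + 0.31·0.427863 + 0.1·1 = 0.342836.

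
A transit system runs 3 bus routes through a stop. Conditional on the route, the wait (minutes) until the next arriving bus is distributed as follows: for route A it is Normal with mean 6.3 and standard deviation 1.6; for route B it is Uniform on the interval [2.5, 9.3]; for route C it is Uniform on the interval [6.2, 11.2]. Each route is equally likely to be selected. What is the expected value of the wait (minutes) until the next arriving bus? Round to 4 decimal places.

Component means — A: 6.3; B: 5.9; C: 8.7.
E[X] = 0.333333·6.3 + 0.333333·5.9 + 0.333333·8.7 = 6.96667.

6.9667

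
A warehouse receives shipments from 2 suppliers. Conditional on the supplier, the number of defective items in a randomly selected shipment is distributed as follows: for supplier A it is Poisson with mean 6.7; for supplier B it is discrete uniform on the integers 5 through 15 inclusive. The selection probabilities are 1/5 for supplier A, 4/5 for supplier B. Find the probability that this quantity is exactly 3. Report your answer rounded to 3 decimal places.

Conditional on each supplier, P(X = 3): A: 0.0617021; B: 0.
By total probability, P(X = 3) = 0.2·0.0617021 + 0.8·0 = 0.0123404.

0.012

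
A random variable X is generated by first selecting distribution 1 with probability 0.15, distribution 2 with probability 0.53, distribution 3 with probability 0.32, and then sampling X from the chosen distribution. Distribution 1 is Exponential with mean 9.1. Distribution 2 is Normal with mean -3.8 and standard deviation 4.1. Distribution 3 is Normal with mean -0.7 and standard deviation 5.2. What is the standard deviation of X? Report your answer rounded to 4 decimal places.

Per component, 1: μ=9.1, E[X²]=165.62; 2: μ=-3.8, E[X²]=31.25; 3: μ=-0.7, E[X²]=27.53.
E[X] = 0.15·9.1 + 0.53·-3.8 + 0.32·-0.7 = -0.873.
E[X²] = 0.15·165.62 + 0.53·31.25 + 0.32·27.53 = 50.2151.
Var(X) = E[X²] − (E[X])² = 50.2151 − 0.762129 = 49.453.
SD(X) = √49.453 = 7.03228.

7.0323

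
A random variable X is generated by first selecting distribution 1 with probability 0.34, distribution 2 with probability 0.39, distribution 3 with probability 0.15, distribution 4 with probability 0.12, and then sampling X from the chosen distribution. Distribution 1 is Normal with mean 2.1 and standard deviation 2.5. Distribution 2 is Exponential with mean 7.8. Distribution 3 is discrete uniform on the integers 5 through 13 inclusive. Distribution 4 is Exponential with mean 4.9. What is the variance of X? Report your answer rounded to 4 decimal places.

37.5704

Per component, 1: μ=2.1, E[X²]=10.66; 2: μ=7.8, E[X²]=121.68; 3: μ=9, E[X²]=87.6667; 4: μ=4.9, E[X²]=48.02.
E[X] = 0.34·2.1 + 0.39·7.8 + 0.15·9 + 0.12·4.9 = 5.694.
E[X²] = 0.34·10.66 + 0.39·121.68 + 0.15·87.6667 + 0.12·48.02 = 69.992.
Var(X) = E[X²] − (E[X])² = 69.992 − 32.4216 = 37.5704.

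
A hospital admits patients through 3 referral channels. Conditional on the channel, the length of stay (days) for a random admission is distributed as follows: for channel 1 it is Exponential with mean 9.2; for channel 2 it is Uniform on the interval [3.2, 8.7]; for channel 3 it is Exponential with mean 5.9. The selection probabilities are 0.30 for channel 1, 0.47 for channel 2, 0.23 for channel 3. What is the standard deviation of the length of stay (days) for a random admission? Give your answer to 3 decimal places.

Per component, 1: μ=9.2, E[X²]=169.28; 2: μ=5.95, E[X²]=37.9233; 3: μ=5.9, E[X²]=69.62.
E[X] = 0.3·9.2 + 0.47·5.95 + 0.23·5.9 = 6.9135.
E[X²] = 0.3·169.28 + 0.47·37.9233 + 0.23·69.62 = 84.6206.
Var(X) = E[X²] − (E[X])² = 84.6206 − 47.7965 = 36.8241.
SD(X) = √36.8241 = 6.06829.

6.068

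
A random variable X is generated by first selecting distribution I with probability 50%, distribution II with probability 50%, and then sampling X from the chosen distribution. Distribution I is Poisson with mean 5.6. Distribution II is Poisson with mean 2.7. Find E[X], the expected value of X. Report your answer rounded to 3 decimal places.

Component means — I: 5.6; II: 2.7.
E[X] = 0.5·5.6 + 0.5·2.7 = 4.15.

4.150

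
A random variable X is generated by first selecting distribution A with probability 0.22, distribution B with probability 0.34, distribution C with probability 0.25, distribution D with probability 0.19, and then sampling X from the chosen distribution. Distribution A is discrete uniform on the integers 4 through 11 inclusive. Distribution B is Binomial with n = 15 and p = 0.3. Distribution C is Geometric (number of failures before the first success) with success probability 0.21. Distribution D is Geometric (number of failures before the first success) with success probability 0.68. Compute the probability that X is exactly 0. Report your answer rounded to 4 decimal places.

Conditional on each component, P(X = 0): A: 0; B: 0.00474756; C: 0.21; D: 0.68.
By total probability, P(X = 0) = 0.22·0 + 0.34·0.00474756 + 0.25·0.21 + 0.19·0.68 = 0.183314.

0.1833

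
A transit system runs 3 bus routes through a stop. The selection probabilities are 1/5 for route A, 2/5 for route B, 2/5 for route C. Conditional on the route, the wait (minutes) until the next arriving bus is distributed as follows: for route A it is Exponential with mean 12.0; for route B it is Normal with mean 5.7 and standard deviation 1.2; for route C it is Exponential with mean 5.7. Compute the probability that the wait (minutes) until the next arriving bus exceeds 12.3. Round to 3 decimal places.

0.118

Conditional on each route, P(X > 12.3): A: 0.358796; B: 1.89896e-08; C: 0.115568.
By total probability, P(X > 12.3) = 0.2·0.358796 + 0.4·1.89896e-08 + 0.4·0.115568 = 0.117987.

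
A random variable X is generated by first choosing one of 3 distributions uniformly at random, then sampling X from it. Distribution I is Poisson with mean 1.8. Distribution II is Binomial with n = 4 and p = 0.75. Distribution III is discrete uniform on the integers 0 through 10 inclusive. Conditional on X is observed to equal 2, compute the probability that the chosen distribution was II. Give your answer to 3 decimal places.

0.370

Likelihoods P(X=2 | ·): I: 0.267784; II: 0.210938; III: 0.0909091.
Posterior ∝ prior × likelihood. Numerator for II: 0.333333·0.210938 = 0.0703125.
Normalizing constant: 0.333333·0.267784 + 0.333333·0.210938 + 0.333333·0.0909091 = 0.189877.
P(II | observation) = 0.0703125 / 0.189877 = 0.370306.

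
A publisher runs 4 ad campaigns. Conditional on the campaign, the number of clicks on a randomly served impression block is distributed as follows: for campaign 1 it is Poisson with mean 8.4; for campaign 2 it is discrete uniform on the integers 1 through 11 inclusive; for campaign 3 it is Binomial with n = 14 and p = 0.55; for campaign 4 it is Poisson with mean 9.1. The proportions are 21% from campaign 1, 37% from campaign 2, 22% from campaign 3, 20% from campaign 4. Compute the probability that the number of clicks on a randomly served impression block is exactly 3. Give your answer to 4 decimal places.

0.0431

Conditional on each campaign, P(X = 3): 1: 0.0222133; 2: 0.0909091; 3: 0.00927955; 4: 0.0140247.
By total probability, P(X = 3) = 0.21·0.0222133 + 0.37·0.0909091 + 0.22·0.00927955 + 0.2·0.0140247 = 0.0431476.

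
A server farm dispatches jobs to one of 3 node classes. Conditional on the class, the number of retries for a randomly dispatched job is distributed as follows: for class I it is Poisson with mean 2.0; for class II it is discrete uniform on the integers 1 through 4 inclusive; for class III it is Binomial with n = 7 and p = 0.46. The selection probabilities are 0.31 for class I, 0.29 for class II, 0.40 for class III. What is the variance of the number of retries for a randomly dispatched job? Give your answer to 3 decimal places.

1.945

Per component, I: μ=2, E[X²]=6; II: μ=2.5, E[X²]=7.5; III: μ=3.22, E[X²]=12.1072.
E[X] = 0.31·2 + 0.29·2.5 + 0.4·3.22 = 2.633.
E[X²] = 0.31·6 + 0.29·7.5 + 0.4·12.1072 = 8.87788.
Var(X) = E[X²] − (E[X])² = 8.87788 − 6.93269 = 1.94519.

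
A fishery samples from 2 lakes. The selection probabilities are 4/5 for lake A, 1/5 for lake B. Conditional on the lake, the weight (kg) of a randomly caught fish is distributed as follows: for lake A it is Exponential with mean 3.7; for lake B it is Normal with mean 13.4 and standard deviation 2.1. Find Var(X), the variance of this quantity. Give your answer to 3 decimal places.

26.888

Per component, A: μ=3.7, E[X²]=27.38; B: μ=13.4, E[X²]=183.97.
E[X] = 0.8·3.7 + 0.2·13.4 = 5.64.
E[X²] = 0.8·27.38 + 0.2·183.97 = 58.698.
Var(X) = E[X²] − (E[X])² = 58.698 − 31.8096 = 26.8884.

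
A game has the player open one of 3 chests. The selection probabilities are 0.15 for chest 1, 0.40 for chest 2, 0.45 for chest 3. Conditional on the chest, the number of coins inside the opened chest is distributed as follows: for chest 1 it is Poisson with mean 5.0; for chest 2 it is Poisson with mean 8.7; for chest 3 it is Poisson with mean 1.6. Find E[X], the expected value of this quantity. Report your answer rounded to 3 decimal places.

4.950

Component means — 1: 5; 2: 8.7; 3: 1.6.
E[X] = 0.15·5 + 0.4·8.7 + 0.45·1.6 = 4.95.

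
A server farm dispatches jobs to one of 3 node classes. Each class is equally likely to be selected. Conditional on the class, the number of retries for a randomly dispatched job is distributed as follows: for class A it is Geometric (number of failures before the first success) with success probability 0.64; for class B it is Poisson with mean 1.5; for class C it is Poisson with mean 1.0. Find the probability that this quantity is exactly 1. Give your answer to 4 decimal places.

0.3110

Conditional on each class, P(X = 1): A: 0.2304; B: 0.334695; C: 0.367879.
By total probability, P(X = 1) = 0.333333·0.2304 + 0.333333·0.334695 + 0.333333·0.367879 = 0.310992.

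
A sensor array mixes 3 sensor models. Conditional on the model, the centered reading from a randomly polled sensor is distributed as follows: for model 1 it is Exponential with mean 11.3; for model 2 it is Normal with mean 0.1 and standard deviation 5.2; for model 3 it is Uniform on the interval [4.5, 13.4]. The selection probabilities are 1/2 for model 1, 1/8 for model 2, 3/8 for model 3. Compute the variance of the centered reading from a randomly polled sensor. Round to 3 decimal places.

82.247

Per component, 1: μ=11.3, E[X²]=255.38; 2: μ=0.1, E[X²]=27.05; 3: μ=8.95, E[X²]=86.7033.
E[X] = 0.5·11.3 + 0.125·0.1 + 0.375·8.95 = 9.01875.
E[X²] = 0.5·255.38 + 0.125·27.05 + 0.375·86.7033 = 163.585.
Var(X) = E[X²] − (E[X])² = 163.585 − 81.3379 = 82.2471.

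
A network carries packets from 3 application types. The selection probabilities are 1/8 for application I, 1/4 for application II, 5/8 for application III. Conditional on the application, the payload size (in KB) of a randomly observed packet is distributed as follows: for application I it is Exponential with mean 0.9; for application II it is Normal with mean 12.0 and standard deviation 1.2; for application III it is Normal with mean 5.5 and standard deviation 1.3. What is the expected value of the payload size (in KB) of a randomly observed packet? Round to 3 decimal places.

Component means — I: 0.9; II: 12; III: 5.5.
E[X] = 0.125·0.9 + 0.25·12 + 0.625·5.5 = 6.55.

6.550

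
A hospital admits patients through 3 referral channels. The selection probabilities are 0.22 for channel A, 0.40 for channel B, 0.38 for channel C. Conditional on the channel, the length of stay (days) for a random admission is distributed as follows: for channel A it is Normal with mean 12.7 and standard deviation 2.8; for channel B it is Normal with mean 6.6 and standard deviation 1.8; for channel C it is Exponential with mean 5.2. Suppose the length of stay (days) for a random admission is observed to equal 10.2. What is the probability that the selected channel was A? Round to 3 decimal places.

0.486

Likelihoods f(10.2 | ·): A: 0.0956409; B: 0.029995; C: 0.0270465.
Posterior ∝ prior × likelihood. Numerator for A: 0.22·0.0956409 = 0.021041.
Normalizing constant: 0.22·0.0956409 + 0.4·0.029995 + 0.38·0.0270465 = 0.0433167.
P(A | observation) = 0.021041 / 0.0433167 = 0.485748.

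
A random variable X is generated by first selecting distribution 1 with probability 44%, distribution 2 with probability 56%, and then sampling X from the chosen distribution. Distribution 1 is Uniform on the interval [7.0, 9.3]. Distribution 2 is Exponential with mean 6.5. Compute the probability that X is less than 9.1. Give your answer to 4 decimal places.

0.8236

Conditional on each component, P(X < 9.1): 1: 0.913043; 2: 0.753403.
By total probability, P(X < 9.1) = 0.44·0.913043 + 0.56·0.753403 = 0.823645.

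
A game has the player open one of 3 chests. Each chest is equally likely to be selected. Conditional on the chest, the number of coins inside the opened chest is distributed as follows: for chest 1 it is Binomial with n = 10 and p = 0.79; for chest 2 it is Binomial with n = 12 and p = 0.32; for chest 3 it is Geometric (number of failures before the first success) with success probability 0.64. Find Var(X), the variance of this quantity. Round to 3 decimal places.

Per component, 1: μ=7.9, E[X²]=64.069; 2: μ=3.84, E[X²]=17.3568; 3: μ=0.5625, E[X²]=1.19531.
E[X] = 0.333333·7.9 + 0.333333·3.84 + 0.333333·0.5625 = 4.10083.
E[X²] = 0.333333·64.069 + 0.333333·17.3568 + 0.333333·1.19531 = 27.5404.
Var(X) = E[X²] − (E[X])² = 27.5404 − 16.8168 = 10.7235.

10.724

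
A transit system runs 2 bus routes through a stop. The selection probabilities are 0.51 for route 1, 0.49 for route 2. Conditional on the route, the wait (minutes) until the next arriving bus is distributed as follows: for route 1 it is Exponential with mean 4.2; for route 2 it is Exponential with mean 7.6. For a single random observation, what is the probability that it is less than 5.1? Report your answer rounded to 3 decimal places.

Conditional on each route, P(X < 5.1): 1: 0.703078; 2: 0.48883.
By total probability, P(X < 5.1) = 0.51·0.703078 + 0.49·0.48883 = 0.598096.

0.598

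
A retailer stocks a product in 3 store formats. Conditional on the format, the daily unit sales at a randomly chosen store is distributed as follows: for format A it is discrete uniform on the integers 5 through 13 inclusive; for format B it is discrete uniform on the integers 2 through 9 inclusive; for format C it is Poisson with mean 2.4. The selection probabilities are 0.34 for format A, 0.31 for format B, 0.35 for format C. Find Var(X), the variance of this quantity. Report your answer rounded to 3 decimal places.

Per component, A: μ=9, E[X²]=87.6667; B: μ=5.5, E[X²]=35.5; C: μ=2.4, E[X²]=8.16.
E[X] = 0.34·9 + 0.31·5.5 + 0.35·2.4 = 5.605.
E[X²] = 0.34·87.6667 + 0.31·35.5 + 0.35·8.16 = 43.6677.
Var(X) = E[X²] − (E[X])² = 43.6677 − 31.416 = 12.2516.

12.252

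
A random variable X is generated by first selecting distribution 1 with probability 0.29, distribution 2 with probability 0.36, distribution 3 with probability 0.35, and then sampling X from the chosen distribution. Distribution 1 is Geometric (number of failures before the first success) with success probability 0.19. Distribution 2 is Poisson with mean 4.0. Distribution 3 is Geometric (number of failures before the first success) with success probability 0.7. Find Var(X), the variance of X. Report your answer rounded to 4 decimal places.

11.2680

Per component, 1: μ=4.26316, E[X²]=40.6122; 2: μ=4, E[X²]=20; 3: μ=0.428571, E[X²]=0.795918.
E[X] = 0.29·4.26316 + 0.36·4 + 0.35·0.428571 = 2.82632.
E[X²] = 0.29·40.6122 + 0.36·20 + 0.35·0.795918 = 19.2561.
Var(X) = E[X²] − (E[X])² = 19.2561 − 7.98806 = 11.268.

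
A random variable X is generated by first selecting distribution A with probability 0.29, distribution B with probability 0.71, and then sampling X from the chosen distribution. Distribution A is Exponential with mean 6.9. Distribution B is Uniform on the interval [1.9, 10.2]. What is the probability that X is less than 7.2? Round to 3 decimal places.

0.641

Conditional on each component, P(X < 7.2): A: 0.647773; B: 0.638554.
By total probability, P(X < 7.2) = 0.29·0.647773 + 0.71·0.638554 = 0.641228.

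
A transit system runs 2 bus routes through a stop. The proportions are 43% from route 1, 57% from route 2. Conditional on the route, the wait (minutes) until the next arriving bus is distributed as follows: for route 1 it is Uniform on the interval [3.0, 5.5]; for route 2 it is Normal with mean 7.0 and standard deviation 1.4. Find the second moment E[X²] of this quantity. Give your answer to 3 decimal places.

For each component E[X²] = Var + (mean)², giving 1: 18.5833; 2: 50.96.
Overall E[X²] = 0.43·18.5833 + 0.57·50.96 = 37.038.

37.038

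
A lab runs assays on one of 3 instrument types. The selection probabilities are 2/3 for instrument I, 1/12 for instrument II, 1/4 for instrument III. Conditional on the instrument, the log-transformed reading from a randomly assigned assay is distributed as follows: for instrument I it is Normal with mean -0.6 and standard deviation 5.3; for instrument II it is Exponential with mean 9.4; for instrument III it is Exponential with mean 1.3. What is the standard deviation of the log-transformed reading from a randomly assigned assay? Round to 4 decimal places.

Per component, I: μ=-0.6, E[X²]=28.45; II: μ=9.4, E[X²]=176.72; III: μ=1.3, E[X²]=3.38.
E[X] = 0.666667·-0.6 + 0.0833333·9.4 + 0.25·1.3 = 0.708333.
E[X²] = 0.666667·28.45 + 0.0833333·176.72 + 0.25·3.38 = 34.5383.
Var(X) = E[X²] − (E[X])² = 34.5383 − 0.501736 = 34.0366.
SD(X) = √34.0366 = 5.83409.

5.8341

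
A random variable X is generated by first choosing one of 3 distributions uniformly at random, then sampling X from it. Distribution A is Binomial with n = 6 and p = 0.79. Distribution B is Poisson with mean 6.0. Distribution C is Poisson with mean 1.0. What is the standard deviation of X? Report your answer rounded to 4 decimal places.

2.6783

Per component, A: μ=4.74, E[X²]=23.463; B: μ=6, E[X²]=42; C: μ=1, E[X²]=2.
E[X] = 0.333333·4.74 + 0.333333·6 + 0.333333·1 = 3.91333.
E[X²] = 0.333333·23.463 + 0.333333·42 + 0.333333·2 = 22.4877.
Var(X) = E[X²] − (E[X])² = 22.4877 − 15.3142 = 7.17349.
SD(X) = √7.17349 = 2.67834.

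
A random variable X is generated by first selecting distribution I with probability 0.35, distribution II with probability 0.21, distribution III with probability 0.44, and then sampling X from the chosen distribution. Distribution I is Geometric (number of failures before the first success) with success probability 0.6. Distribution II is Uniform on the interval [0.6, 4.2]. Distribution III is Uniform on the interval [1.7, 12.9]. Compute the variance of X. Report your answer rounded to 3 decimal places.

Per component, I: μ=0.666667, E[X²]=1.55556; II: μ=2.4, E[X²]=6.84; III: μ=7.3, E[X²]=63.7433.
E[X] = 0.35·0.666667 + 0.21·2.4 + 0.44·7.3 = 3.94933.
E[X²] = 0.35·1.55556 + 0.21·6.84 + 0.44·63.7433 = 30.0279.
Var(X) = E[X²] − (E[X])² = 30.0279 − 15.5972 = 14.4307.

14.431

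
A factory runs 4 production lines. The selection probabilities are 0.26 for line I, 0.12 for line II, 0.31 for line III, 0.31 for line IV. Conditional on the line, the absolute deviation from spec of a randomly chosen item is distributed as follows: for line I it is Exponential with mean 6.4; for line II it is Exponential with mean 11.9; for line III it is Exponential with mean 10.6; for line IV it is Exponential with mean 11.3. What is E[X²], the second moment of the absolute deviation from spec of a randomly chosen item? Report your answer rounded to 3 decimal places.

204.117

For each component E[X²] = Var + (mean)², giving I: 81.92; II: 283.22; III: 224.72; IV: 255.38.
Overall E[X²] = 0.26·81.92 + 0.12·283.22 + 0.31·224.72 + 0.31·255.38 = 204.117.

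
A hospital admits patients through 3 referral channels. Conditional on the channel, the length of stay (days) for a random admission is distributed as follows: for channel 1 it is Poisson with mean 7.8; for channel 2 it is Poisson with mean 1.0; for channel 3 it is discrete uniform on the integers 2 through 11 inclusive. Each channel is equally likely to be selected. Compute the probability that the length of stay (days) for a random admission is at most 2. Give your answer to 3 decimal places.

0.345

Conditional on each channel, P(X ≤ 2): 1: 0.0160698; 2: 0.919699; 3: 0.1.
By total probability, P(X ≤ 2) = 0.333333·0.0160698 + 0.333333·0.919699 + 0.333333·0.1 = 0.345256.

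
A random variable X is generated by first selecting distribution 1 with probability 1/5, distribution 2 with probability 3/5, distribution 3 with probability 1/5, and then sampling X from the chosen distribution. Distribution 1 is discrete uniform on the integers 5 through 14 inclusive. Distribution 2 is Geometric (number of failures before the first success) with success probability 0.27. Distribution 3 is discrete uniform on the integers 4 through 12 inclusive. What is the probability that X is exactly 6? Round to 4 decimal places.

Conditional on each component, P(X = 6): 1: 0.1; 2: 0.0408602; 3: 0.111111.
By total probability, P(X = 6) = 0.2·0.1 + 0.6·0.0408602 + 0.2·0.111111 = 0.0667384.

0.0667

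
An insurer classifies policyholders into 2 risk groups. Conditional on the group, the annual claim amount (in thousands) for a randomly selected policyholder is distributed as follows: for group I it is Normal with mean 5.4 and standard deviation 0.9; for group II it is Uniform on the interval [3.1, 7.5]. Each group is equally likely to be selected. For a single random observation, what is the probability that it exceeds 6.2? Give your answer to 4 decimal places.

0.2412

Conditional on each group, P(X > 6.2): I: 0.187031; II: 0.295455.
By total probability, P(X > 6.2) = 0.5·0.187031 + 0.5·0.295455 = 0.241243.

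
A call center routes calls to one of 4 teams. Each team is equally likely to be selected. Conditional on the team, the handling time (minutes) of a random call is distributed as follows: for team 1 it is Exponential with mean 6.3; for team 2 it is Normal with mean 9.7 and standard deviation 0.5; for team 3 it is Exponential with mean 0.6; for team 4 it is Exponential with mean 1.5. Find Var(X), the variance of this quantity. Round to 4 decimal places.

Per component, 1: μ=6.3, E[X²]=79.38; 2: μ=9.7, E[X²]=94.34; 3: μ=0.6, E[X²]=0.72; 4: μ=1.5, E[X²]=4.5.
E[X] = 0.25·6.3 + 0.25·9.7 + 0.25·0.6 + 0.25·1.5 = 4.525.
E[X²] = 0.25·79.38 + 0.25·94.34 + 0.25·0.72 + 0.25·4.5 = 44.735.
Var(X) = E[X²] − (E[X])² = 44.735 − 20.4756 = 24.2594.

24.2594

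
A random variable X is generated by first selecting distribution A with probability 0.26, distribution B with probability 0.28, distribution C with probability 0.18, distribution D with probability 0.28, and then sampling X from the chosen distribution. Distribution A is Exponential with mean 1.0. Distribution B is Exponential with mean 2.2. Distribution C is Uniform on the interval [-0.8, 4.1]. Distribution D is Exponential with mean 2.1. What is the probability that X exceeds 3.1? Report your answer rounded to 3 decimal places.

0.181

Conditional on each component, P(X > 3.1): A: 0.0450492; B: 0.244365; C: 0.204082; D: 0.228507.
By total probability, P(X > 3.1) = 0.26·0.0450492 + 0.28·0.244365 + 0.18·0.204082 + 0.28·0.228507 = 0.180852.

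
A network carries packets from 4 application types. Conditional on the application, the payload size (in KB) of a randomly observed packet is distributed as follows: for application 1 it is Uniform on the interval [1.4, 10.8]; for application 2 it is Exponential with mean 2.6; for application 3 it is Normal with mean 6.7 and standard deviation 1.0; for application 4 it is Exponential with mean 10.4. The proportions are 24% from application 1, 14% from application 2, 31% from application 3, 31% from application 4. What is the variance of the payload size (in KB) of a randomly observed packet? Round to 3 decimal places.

Per component, 1: μ=6.1, E[X²]=44.5733; 2: μ=2.6, E[X²]=13.52; 3: μ=6.7, E[X²]=45.89; 4: μ=10.4, E[X²]=216.32.
E[X] = 0.24·6.1 + 0.14·2.6 + 0.31·6.7 + 0.31·10.4 = 7.129.
E[X²] = 0.24·44.5733 + 0.14·13.52 + 0.31·45.89 + 0.31·216.32 = 93.8755.
Var(X) = E[X²] − (E[X])² = 93.8755 − 50.8226 = 43.0529.

43.053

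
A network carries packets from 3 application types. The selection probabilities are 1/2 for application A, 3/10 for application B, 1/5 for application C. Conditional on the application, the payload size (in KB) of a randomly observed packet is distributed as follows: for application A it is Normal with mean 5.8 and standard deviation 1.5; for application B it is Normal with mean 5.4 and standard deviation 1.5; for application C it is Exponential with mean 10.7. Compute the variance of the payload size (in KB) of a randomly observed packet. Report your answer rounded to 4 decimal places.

28.8084

Per component, A: μ=5.8, E[X²]=35.89; B: μ=5.4, E[X²]=31.41; C: μ=10.7, E[X²]=228.98.
E[X] = 0.5·5.8 + 0.3·5.4 + 0.2·10.7 = 6.66.
E[X²] = 0.5·35.89 + 0.3·31.41 + 0.2·228.98 = 73.164.
Var(X) = E[X²] − (E[X])² = 73.164 − 44.3556 = 28.8084.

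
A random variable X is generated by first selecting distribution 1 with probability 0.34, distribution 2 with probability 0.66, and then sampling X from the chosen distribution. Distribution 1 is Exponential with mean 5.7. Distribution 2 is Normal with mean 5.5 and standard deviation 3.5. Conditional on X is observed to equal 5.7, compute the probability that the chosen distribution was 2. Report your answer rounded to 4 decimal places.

Likelihoods f(5.7 | ·): 1: 0.0645403; 2: 0.113798.
Posterior ∝ prior × likelihood. Numerator for 2: 0.66·0.113798 = 0.0751064.
Normalizing constant: 0.34·0.0645403 + 0.66·0.113798 = 0.0970501.
P(2 | observation) = 0.0751064 / 0.0970501 = 0.773893.

0.7739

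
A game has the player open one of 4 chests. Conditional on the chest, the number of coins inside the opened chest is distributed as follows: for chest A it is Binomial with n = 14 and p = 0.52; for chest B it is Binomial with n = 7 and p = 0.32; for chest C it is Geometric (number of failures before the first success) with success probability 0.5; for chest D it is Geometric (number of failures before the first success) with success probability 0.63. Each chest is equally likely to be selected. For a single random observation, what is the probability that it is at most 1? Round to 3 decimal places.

0.476

Conditional on each chest, P(X ≤ 1): A: 0.000557183; B: 0.288693; C: 0.75; D: 0.8631.
By total probability, P(X ≤ 1) = 0.25·0.000557183 + 0.25·0.288693 + 0.25·0.75 + 0.25·0.8631 = 0.475588.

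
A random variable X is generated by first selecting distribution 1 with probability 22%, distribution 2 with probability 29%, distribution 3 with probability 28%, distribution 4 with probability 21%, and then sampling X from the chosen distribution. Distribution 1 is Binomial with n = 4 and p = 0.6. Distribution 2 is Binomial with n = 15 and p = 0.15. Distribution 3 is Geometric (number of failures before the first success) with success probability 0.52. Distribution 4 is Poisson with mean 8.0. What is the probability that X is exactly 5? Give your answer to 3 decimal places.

0.036

Conditional on each component, P(X = 5): 1: 0; 2: 0.0448953; 3: 0.0132498; 4: 0.0916037.
By total probability, P(X = 5) = 0.22·0 + 0.29·0.0448953 + 0.28·0.0132498 + 0.21·0.0916037 = 0.0359664.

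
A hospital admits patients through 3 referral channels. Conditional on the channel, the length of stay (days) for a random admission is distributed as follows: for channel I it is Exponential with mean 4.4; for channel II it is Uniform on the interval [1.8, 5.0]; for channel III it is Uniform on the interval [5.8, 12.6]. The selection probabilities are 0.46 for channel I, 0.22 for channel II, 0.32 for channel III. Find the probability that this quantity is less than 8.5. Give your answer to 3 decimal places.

Conditional on each channel, P(X < 8.5): I: 0.855115; II: 1; III: 0.397059.
By total probability, P(X < 8.5) = 0.46·0.855115 + 0.22·1 + 0.32·0.397059 = 0.740412.

0.740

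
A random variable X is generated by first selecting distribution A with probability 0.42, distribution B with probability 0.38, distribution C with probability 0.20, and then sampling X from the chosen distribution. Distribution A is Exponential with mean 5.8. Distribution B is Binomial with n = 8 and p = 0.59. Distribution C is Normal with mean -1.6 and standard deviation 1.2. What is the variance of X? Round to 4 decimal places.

Per component, A: μ=5.8, E[X²]=67.28; B: μ=4.72, E[X²]=24.2136; C: μ=-1.6, E[X²]=4.
E[X] = 0.42·5.8 + 0.38·4.72 + 0.2·-1.6 = 3.9096.
E[X²] = 0.42·67.28 + 0.38·24.2136 + 0.2·4 = 38.2588.
Var(X) = E[X²] − (E[X])² = 38.2588 − 15.285 = 22.9738.

22.9738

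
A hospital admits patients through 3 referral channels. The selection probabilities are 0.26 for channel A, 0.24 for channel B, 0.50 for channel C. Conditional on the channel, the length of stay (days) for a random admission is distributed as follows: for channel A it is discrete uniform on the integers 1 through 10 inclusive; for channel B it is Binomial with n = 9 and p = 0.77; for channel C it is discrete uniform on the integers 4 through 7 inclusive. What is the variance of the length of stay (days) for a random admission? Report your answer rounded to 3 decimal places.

Per component, A: μ=5.5, E[X²]=38.5; B: μ=6.93, E[X²]=49.6188; C: μ=5.5, E[X²]=31.5.
E[X] = 0.26·5.5 + 0.24·6.93 + 0.5·5.5 = 5.8432.
E[X²] = 0.26·38.5 + 0.24·49.6188 + 0.5·31.5 = 37.6685.
Var(X) = E[X²] − (E[X])² = 37.6685 − 34.143 = 3.52553.

3.526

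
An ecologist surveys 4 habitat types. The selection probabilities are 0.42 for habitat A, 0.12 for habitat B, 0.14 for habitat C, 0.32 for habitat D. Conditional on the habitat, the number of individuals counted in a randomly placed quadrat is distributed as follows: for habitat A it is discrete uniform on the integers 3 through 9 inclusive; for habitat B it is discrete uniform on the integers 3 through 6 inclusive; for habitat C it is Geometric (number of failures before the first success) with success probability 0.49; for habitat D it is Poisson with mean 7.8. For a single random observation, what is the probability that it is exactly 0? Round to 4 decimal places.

0.0687

Conditional on each habitat, P(X = 0): A: 0; B: 0; C: 0.49; D: 0.000409735.
By total probability, P(X = 0) = 0.42·0 + 0.12·0 + 0.14·0.49 + 0.32·0.000409735 = 0.0687311.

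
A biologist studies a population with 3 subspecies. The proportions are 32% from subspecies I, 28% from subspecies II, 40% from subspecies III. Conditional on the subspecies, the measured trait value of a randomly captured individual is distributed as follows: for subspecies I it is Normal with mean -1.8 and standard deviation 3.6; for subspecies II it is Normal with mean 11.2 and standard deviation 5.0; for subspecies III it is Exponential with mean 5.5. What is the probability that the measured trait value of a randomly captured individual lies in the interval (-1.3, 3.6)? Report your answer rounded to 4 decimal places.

0.3293

Conditional on each subspecies, P(-1.3 < X < 3.6): I: 0.377962; II: 0.0580458; III: 0.480322.
By total probability, P(-1.3 < X < 3.6) = 0.32·0.377962 + 0.28·0.0580458 + 0.4·0.480322 = 0.329329.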